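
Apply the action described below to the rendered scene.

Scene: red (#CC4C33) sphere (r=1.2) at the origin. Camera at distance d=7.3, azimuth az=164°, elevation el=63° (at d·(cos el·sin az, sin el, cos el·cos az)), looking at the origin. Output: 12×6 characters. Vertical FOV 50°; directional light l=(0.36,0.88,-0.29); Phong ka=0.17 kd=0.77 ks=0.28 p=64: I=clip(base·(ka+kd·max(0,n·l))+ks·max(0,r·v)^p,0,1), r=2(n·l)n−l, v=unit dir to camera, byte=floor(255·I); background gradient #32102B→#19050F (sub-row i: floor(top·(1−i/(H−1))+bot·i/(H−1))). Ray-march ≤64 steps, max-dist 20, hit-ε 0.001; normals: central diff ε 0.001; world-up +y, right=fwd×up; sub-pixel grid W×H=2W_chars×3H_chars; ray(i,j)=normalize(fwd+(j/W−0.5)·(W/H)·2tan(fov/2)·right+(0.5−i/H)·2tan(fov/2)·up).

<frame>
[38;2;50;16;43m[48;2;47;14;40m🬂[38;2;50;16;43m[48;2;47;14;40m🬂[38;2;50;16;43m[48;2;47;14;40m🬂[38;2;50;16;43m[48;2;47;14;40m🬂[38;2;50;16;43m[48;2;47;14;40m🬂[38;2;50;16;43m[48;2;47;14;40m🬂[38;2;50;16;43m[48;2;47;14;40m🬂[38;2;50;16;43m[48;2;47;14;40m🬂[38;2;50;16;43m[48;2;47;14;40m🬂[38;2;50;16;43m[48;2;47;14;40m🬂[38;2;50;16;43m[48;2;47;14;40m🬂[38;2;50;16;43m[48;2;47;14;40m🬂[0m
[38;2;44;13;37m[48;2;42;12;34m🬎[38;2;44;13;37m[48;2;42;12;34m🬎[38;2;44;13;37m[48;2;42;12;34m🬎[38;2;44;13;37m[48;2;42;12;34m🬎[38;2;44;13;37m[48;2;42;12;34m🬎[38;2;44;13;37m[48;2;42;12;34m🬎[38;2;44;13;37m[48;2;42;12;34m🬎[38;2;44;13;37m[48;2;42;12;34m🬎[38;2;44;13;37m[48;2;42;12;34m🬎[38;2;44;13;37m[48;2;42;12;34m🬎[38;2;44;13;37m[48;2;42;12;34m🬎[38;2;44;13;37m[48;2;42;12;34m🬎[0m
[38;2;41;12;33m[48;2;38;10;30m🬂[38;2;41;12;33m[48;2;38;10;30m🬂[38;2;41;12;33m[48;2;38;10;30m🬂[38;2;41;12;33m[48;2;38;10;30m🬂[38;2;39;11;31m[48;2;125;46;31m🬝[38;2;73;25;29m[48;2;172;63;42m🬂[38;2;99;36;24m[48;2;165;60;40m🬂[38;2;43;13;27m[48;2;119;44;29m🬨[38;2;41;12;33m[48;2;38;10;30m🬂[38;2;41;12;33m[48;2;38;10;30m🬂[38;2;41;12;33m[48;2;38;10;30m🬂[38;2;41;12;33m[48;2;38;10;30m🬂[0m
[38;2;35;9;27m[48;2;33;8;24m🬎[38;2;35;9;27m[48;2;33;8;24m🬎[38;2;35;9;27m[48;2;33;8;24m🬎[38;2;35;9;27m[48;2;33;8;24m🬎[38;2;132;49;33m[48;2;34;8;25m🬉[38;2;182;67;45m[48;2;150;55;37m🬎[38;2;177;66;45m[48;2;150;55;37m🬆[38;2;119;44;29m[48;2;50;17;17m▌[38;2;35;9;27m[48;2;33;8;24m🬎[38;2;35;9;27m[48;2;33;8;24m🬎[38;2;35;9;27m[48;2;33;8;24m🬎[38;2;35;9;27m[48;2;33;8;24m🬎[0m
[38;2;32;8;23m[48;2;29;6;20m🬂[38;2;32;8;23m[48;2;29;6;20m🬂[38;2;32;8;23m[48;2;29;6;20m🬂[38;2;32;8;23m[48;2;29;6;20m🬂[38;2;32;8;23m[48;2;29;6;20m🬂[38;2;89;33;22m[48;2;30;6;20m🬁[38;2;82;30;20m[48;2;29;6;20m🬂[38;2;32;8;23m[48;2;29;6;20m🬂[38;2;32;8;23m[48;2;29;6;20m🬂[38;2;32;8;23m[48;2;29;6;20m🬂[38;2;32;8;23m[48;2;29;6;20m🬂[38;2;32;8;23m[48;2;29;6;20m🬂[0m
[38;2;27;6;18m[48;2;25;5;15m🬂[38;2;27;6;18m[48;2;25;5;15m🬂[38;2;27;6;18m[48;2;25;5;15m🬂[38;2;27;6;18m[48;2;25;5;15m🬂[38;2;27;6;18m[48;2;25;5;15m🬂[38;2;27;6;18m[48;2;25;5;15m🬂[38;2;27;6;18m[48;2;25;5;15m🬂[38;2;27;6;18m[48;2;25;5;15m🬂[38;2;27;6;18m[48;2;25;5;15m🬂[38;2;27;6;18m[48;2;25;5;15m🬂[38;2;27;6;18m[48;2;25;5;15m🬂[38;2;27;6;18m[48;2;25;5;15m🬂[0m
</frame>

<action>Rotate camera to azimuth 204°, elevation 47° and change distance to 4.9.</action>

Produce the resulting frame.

<frame>
[38;2;50;16;43m[48;2;47;14;40m🬂[38;2;50;16;43m[48;2;47;14;40m🬂[38;2;50;16;43m[48;2;47;14;40m🬂[38;2;50;16;43m[48;2;47;14;40m🬂[38;2;50;16;43m[48;2;47;14;40m🬂[38;2;50;16;43m[48;2;47;14;40m🬂[38;2;50;16;43m[48;2;47;14;40m🬂[38;2;50;16;43m[48;2;47;14;40m🬂[38;2;50;16;43m[48;2;47;14;40m🬂[38;2;50;16;43m[48;2;47;14;40m🬂[38;2;50;16;43m[48;2;47;14;40m🬂[38;2;50;16;43m[48;2;47;14;40m🬂[0m
[38;2;44;13;37m[48;2;42;12;34m🬎[38;2;44;13;37m[48;2;42;12;34m🬎[38;2;44;13;37m[48;2;42;12;34m🬎[38;2;44;13;37m[48;2;42;12;34m🬎[38;2;44;13;37m[48;2;42;12;34m🬎[38;2;44;13;37m[48;2;183;68;45m🬎[38;2;44;13;37m[48;2;164;61;41m🬎[38;2;134;50;33m[48;2;44;13;36m🬏[38;2;44;13;37m[48;2;42;12;34m🬎[38;2;44;13;37m[48;2;42;12;34m🬎[38;2;44;13;37m[48;2;42;12;34m🬎[38;2;44;13;37m[48;2;42;12;34m🬎[0m
[38;2;41;12;33m[48;2;38;10;30m🬂[38;2;41;12;33m[48;2;38;10;30m🬂[38;2;41;12;33m[48;2;38;10;30m🬂[38;2;41;12;33m[48;2;38;10;30m🬂[38;2;41;12;33m[48;2;182;67;45m🬀[38;2;189;77;56m[48;2;183;69;47m🬇[38;2;170;63;42m[48;2;155;57;38m🬄[38;2;136;50;33m[48;2;113;41;27m▌[38;2;78;29;19m[48;2;39;11;31m🬓[38;2;41;12;33m[48;2;38;10;30m🬂[38;2;41;12;33m[48;2;38;10;30m🬂[38;2;41;12;33m[48;2;38;10;30m🬂[0m
[38;2;35;9;27m[48;2;33;8;24m🬎[38;2;35;9;27m[48;2;33;8;24m🬎[38;2;35;9;27m[48;2;33;8;24m🬎[38;2;35;9;27m[48;2;33;8;24m🬎[38;2;158;58;39m[48;2;127;47;31m🬎[38;2;157;58;39m[48;2;133;49;32m🬆[38;2;139;51;34m[48;2;113;42;28m🬆[38;2;107;39;26m[48;2;75;27;18m🬆[38;2;58;21;14m[48;2;34;9;21m🬄[38;2;35;9;27m[48;2;33;8;24m🬎[38;2;35;9;27m[48;2;33;8;24m🬎[38;2;35;9;27m[48;2;33;8;24m🬎[0m
[38;2;32;8;23m[48;2;29;6;20m🬂[38;2;32;8;23m[48;2;29;6;20m🬂[38;2;32;8;23m[48;2;29;6;20m🬂[38;2;32;8;23m[48;2;29;6;20m🬂[38;2;104;38;26m[48;2;30;6;20m🬁[38;2;86;31;21m[48;2;29;6;19m🬎[38;2;85;31;21m[48;2;40;12;15m🬂[38;2;59;22;14m[48;2;31;8;15m🬀[38;2;32;8;23m[48;2;29;6;20m🬂[38;2;32;8;23m[48;2;29;6;20m🬂[38;2;32;8;23m[48;2;29;6;20m🬂[38;2;32;8;23m[48;2;29;6;20m🬂[0m
[38;2;27;6;18m[48;2;25;5;15m🬂[38;2;27;6;18m[48;2;25;5;15m🬂[38;2;27;6;18m[48;2;25;5;15m🬂[38;2;27;6;18m[48;2;25;5;15m🬂[38;2;27;6;18m[48;2;25;5;15m🬂[38;2;27;6;18m[48;2;25;5;15m🬂[38;2;27;6;18m[48;2;25;5;15m🬂[38;2;27;6;18m[48;2;25;5;15m🬂[38;2;27;6;18m[48;2;25;5;15m🬂[38;2;27;6;18m[48;2;25;5;15m🬂[38;2;27;6;18m[48;2;25;5;15m🬂[38;2;27;6;18m[48;2;25;5;15m🬂[0m
</frame>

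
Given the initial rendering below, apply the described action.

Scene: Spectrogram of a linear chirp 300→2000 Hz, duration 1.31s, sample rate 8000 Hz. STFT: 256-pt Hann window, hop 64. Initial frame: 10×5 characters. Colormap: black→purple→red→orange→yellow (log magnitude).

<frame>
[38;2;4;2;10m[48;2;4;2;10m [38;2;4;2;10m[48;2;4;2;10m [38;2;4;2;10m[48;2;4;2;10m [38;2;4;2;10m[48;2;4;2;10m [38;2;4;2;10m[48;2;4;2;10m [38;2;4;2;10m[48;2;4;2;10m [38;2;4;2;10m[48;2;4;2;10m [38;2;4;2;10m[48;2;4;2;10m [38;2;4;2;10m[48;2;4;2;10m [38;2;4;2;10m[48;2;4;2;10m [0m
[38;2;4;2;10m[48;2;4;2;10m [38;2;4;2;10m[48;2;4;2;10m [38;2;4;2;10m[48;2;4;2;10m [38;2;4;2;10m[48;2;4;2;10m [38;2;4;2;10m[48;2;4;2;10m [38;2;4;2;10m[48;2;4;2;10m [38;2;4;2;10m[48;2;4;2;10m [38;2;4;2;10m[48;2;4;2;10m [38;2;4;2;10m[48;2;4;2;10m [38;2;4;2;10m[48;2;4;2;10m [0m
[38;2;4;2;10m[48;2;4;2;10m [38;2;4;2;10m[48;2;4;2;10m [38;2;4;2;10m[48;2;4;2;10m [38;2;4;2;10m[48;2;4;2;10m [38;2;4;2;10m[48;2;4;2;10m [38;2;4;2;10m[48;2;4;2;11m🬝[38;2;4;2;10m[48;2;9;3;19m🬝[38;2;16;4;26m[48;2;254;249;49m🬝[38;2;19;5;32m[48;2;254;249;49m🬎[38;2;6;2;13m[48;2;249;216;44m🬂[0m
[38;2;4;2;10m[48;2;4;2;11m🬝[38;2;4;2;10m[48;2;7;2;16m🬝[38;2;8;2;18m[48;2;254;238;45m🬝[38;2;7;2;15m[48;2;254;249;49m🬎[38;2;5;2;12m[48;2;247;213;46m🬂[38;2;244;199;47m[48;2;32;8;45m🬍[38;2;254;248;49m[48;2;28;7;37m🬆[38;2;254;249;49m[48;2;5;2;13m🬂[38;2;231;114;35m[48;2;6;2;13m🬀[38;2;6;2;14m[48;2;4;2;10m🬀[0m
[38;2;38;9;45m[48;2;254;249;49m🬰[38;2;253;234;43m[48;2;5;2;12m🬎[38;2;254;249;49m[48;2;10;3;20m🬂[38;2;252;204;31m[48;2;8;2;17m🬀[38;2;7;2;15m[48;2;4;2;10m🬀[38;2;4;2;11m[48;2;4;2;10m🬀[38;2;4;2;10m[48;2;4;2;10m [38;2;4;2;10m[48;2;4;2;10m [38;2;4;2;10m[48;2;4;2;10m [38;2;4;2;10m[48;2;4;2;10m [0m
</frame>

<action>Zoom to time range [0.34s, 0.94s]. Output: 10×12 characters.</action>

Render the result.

<frame>
[38;2;4;2;10m[48;2;4;2;10m [38;2;4;2;10m[48;2;4;2;10m [38;2;4;2;10m[48;2;4;2;10m [38;2;4;2;10m[48;2;4;2;10m [38;2;4;2;10m[48;2;4;2;10m [38;2;4;2;10m[48;2;4;2;10m [38;2;4;2;10m[48;2;4;2;10m [38;2;4;2;10m[48;2;4;2;10m [38;2;4;2;10m[48;2;4;2;10m [38;2;4;2;10m[48;2;4;2;10m [0m
[38;2;4;2;10m[48;2;4;2;10m [38;2;4;2;10m[48;2;4;2;10m [38;2;4;2;10m[48;2;4;2;10m [38;2;4;2;10m[48;2;4;2;10m [38;2;4;2;10m[48;2;4;2;10m [38;2;4;2;10m[48;2;4;2;10m [38;2;4;2;10m[48;2;4;2;10m [38;2;4;2;10m[48;2;4;2;10m [38;2;4;2;10m[48;2;4;2;10m [38;2;4;2;10m[48;2;4;2;10m [0m
[38;2;4;2;10m[48;2;4;2;10m [38;2;4;2;10m[48;2;4;2;10m [38;2;4;2;10m[48;2;4;2;10m [38;2;4;2;10m[48;2;4;2;10m [38;2;4;2;10m[48;2;4;2;10m [38;2;4;2;10m[48;2;4;2;10m [38;2;4;2;10m[48;2;4;2;10m [38;2;4;2;10m[48;2;4;2;10m [38;2;4;2;10m[48;2;4;2;10m [38;2;4;2;10m[48;2;4;2;10m [0m
[38;2;4;2;10m[48;2;4;2;10m [38;2;4;2;10m[48;2;4;2;10m [38;2;4;2;10m[48;2;4;2;10m [38;2;4;2;10m[48;2;4;2;10m [38;2;4;2;10m[48;2;4;2;10m [38;2;4;2;10m[48;2;4;2;10m [38;2;4;2;10m[48;2;4;2;10m [38;2;4;2;10m[48;2;4;2;10m [38;2;4;2;10m[48;2;4;2;10m [38;2;4;2;10m[48;2;4;2;10m [0m
[38;2;4;2;10m[48;2;4;2;10m [38;2;4;2;10m[48;2;4;2;10m [38;2;4;2;10m[48;2;4;2;10m [38;2;4;2;10m[48;2;4;2;10m [38;2;4;2;10m[48;2;4;2;10m [38;2;4;2;10m[48;2;4;2;10m [38;2;4;2;10m[48;2;4;2;10m [38;2;4;2;10m[48;2;4;2;10m [38;2;4;2;10m[48;2;4;2;10m [38;2;4;2;10m[48;2;4;2;10m [0m
[38;2;4;2;10m[48;2;4;2;10m [38;2;4;2;10m[48;2;4;2;10m [38;2;4;2;10m[48;2;4;2;10m [38;2;4;2;10m[48;2;4;2;10m [38;2;4;2;10m[48;2;4;2;10m [38;2;4;2;10m[48;2;4;2;10m [38;2;4;2;10m[48;2;4;2;10m [38;2;4;2;10m[48;2;4;2;10m [38;2;4;2;10m[48;2;4;2;10m [38;2;4;2;10m[48;2;4;2;10m [0m
[38;2;4;2;10m[48;2;4;2;10m [38;2;4;2;10m[48;2;4;2;10m [38;2;4;2;10m[48;2;4;2;10m [38;2;4;2;10m[48;2;4;2;10m [38;2;4;2;10m[48;2;4;2;10m [38;2;4;2;10m[48;2;4;2;10m [38;2;4;2;10m[48;2;4;2;10m [38;2;4;2;10m[48;2;4;2;10m [38;2;4;2;10m[48;2;5;2;11m🬝[38;2;4;2;10m[48;2;6;2;14m🬎[0m
[38;2;4;2;10m[48;2;4;2;10m [38;2;4;2;10m[48;2;4;2;10m [38;2;4;2;10m[48;2;4;2;10m [38;2;4;2;10m[48;2;5;2;11m🬝[38;2;4;2;10m[48;2;5;2;12m🬎[38;2;4;2;10m[48;2;8;2;17m🬎[38;2;8;2;18m[48;2;47;11;82m🬝[38;2;8;2;18m[48;2;247;188;34m🬎[38;2;44;11;42m[48;2;254;249;49m🬎[38;2;56;14;63m[48;2;253;236;44m🬂[0m
[38;2;4;2;11m[48;2;9;3;18m🬝[38;2;6;2;14m[48;2;28;7;51m🬝[38;2;25;6;28m[48;2;252;192;26m🬝[38;2;18;4;35m[48;2;254;249;49m🬎[38;2;12;3;23m[48;2;243;203;52m🬂[38;2;87;21;74m[48;2;253;229;41m🬡[38;2;253;236;44m[48;2;20;5;38m🬎[38;2;239;189;54m[48;2;14;4;27m🬆[38;2;252;191;26m[48;2;26;7;31m🬀[38;2;28;7;51m[48;2;6;2;14m🬀[0m
[38;2;32;7;57m[48;2;250;217;42m🬂[38;2;243;204;51m[48;2;33;7;58m🬎[38;2;253;227;40m[48;2;49;12;39m🬆[38;2;247;188;34m[48;2;13;3;26m🬂[38;2;46;10;81m[48;2;8;2;18m🬀[38;2;8;2;17m[48;2;4;2;10m🬂[38;2;5;2;12m[48;2;4;2;10m🬂[38;2;5;2;11m[48;2;4;2;10m🬀[38;2;4;2;10m[48;2;4;2;10m [38;2;4;2;10m[48;2;4;2;10m [0m
[38;2;28;7;51m[48;2;6;2;14m🬀[38;2;7;2;15m[48;2;4;2;10m🬂[38;2;5;2;11m[48;2;4;2;10m🬂[38;2;4;2;11m[48;2;4;2;10m🬀[38;2;4;2;10m[48;2;4;2;10m [38;2;4;2;10m[48;2;4;2;10m [38;2;4;2;10m[48;2;4;2;10m [38;2;4;2;10m[48;2;4;2;10m [38;2;4;2;10m[48;2;4;2;10m [38;2;4;2;10m[48;2;4;2;10m [0m
[38;2;4;2;10m[48;2;4;2;10m [38;2;4;2;10m[48;2;4;2;10m [38;2;4;2;10m[48;2;4;2;10m [38;2;4;2;10m[48;2;4;2;10m [38;2;4;2;10m[48;2;4;2;10m [38;2;4;2;10m[48;2;4;2;10m [38;2;4;2;10m[48;2;4;2;10m [38;2;4;2;10m[48;2;4;2;10m [38;2;4;2;10m[48;2;4;2;10m [38;2;4;2;10m[48;2;4;2;10m [0m
</frame>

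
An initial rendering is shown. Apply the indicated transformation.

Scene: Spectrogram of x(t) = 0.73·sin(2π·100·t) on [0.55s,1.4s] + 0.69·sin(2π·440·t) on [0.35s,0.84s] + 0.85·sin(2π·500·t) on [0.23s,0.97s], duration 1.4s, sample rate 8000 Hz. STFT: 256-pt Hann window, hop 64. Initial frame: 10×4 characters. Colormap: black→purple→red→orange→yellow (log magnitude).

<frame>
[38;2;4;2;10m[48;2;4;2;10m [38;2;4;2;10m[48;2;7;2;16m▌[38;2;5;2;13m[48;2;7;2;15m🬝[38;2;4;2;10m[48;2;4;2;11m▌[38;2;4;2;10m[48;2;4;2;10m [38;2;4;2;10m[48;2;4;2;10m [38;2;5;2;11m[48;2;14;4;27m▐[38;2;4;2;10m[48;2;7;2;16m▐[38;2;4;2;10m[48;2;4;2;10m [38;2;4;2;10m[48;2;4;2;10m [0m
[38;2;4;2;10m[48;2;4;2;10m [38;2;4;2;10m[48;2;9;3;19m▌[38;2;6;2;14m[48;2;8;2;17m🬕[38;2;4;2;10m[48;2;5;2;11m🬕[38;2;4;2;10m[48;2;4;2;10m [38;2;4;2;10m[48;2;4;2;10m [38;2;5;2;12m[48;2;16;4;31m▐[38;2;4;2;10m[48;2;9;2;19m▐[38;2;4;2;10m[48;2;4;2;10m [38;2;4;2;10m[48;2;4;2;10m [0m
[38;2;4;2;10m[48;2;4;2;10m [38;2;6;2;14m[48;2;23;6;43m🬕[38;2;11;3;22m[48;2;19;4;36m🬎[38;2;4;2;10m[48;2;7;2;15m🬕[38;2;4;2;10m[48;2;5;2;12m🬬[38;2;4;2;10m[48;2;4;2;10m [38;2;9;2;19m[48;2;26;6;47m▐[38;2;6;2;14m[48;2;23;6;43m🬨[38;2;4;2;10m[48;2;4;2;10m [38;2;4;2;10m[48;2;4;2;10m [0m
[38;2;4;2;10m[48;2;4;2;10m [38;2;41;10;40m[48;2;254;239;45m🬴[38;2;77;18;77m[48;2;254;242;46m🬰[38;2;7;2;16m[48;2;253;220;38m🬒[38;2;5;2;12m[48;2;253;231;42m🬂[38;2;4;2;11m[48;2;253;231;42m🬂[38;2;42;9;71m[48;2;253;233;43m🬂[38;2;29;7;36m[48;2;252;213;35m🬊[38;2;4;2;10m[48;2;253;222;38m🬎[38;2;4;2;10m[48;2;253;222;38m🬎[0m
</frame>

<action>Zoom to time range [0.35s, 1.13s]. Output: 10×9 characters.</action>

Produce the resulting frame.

<frame>
[38;2;4;2;10m[48;2;4;2;10m [38;2;4;2;10m[48;2;4;2;10m [38;2;4;2;10m[48;2;4;2;11m▌[38;2;4;2;10m[48;2;4;2;10m [38;2;4;2;10m[48;2;4;2;10m [38;2;4;2;10m[48;2;4;2;10m [38;2;14;4;26m[48;2;11;3;22m▌[38;2;4;2;10m[48;2;4;2;10m [38;2;7;2;15m[48;2;4;2;10m▌[38;2;4;2;10m[48;2;4;2;10m [0m
[38;2;4;2;10m[48;2;4;2;10m [38;2;4;2;10m[48;2;4;2;10m [38;2;4;2;10m[48;2;4;2;11m▌[38;2;4;2;10m[48;2;4;2;10m [38;2;4;2;10m[48;2;4;2;10m [38;2;4;2;10m[48;2;4;2;10m [38;2;14;4;27m[48;2;11;3;22m▌[38;2;4;2;10m[48;2;4;2;10m [38;2;4;2;10m[48;2;7;2;15m▐[38;2;4;2;10m[48;2;4;2;10m [0m
[38;2;4;2;10m[48;2;4;2;10m [38;2;4;2;10m[48;2;4;2;10m [38;2;4;2;10m[48;2;4;2;11m▌[38;2;4;2;10m[48;2;4;2;10m [38;2;4;2;10m[48;2;4;2;10m [38;2;4;2;10m[48;2;4;2;10m [38;2;12;3;23m[48;2;14;4;28m▐[38;2;4;2;10m[48;2;4;2;10m [38;2;4;2;10m[48;2;7;2;16m▐[38;2;4;2;10m[48;2;4;2;10m [0m
[38;2;4;2;10m[48;2;4;2;10m [38;2;4;2;10m[48;2;4;2;10m [38;2;4;2;10m[48;2;5;2;11m🬕[38;2;4;2;10m[48;2;4;2;10m [38;2;4;2;10m[48;2;4;2;10m [38;2;4;2;10m[48;2;4;2;10m [38;2;12;3;25m[48;2;15;4;30m▐[38;2;4;2;10m[48;2;4;2;10m [38;2;4;2;10m[48;2;8;2;18m▐[38;2;4;2;10m[48;2;4;2;10m [0m
[38;2;4;2;10m[48;2;4;2;10m [38;2;4;2;10m[48;2;4;2;10m [38;2;4;2;11m[48;2;5;2;12m▌[38;2;4;2;10m[48;2;4;2;10m [38;2;4;2;10m[48;2;4;2;10m [38;2;4;2;10m[48;2;4;2;10m [38;2;14;4;28m[48;2;18;4;33m▐[38;2;4;2;10m[48;2;4;2;10m [38;2;4;2;10m[48;2;10;3;21m▐[38;2;4;2;10m[48;2;4;2;10m [0m
[38;2;4;2;10m[48;2;4;2;10m [38;2;4;2;10m[48;2;4;2;10m [38;2;4;2;11m[48;2;6;2;13m🬕[38;2;4;2;10m[48;2;4;2;10m [38;2;4;2;10m[48;2;4;2;10m [38;2;4;2;10m[48;2;4;2;10m [38;2;18;4;34m[48;2;23;5;41m🬨[38;2;4;2;10m[48;2;4;2;10m [38;2;4;2;10m[48;2;14;3;27m▐[38;2;4;2;10m[48;2;4;2;10m [0m
[38;2;4;2;10m[48;2;4;2;10m [38;2;4;2;10m[48;2;4;2;10m [38;2;5;2;13m[48;2;8;2;17m🬕[38;2;4;2;10m[48;2;4;2;10m [38;2;4;2;10m[48;2;4;2;10m [38;2;4;2;10m[48;2;4;2;10m [38;2;24;5;43m[48;2;31;7;55m🬊[38;2;4;2;10m[48;2;4;2;10m [38;2;4;2;10m[48;2;25;6;46m▐[38;2;4;2;10m[48;2;4;2;10m [0m
[38;2;5;2;12m[48;2;254;238;45m🬎[38;2;5;2;11m[48;2;254;237;45m🬎[38;2;10;3;21m[48;2;254;239;45m🬎[38;2;5;2;11m[48;2;254;238;45m🬎[38;2;5;2;12m[48;2;254;238;45m🬎[38;2;5;2;12m[48;2;254;238;45m🬎[38;2;59;14;79m[48;2;254;244;47m🬎[38;2;4;2;11m[48;2;254;237;45m🬎[38;2;44;11;38m[48;2;254;236;44m🬬[38;2;4;2;10m[48;2;4;2;10m [0m
[38;2;253;218;37m[48;2;4;2;10m🬂[38;2;253;218;36m[48;2;4;2;10m🬂[38;2;155;48;75m[48;2;253;219;37m🬚[38;2;73;17;88m[48;2;253;219;37m🬋[38;2;73;17;88m[48;2;253;219;37m🬋[38;2;73;17;88m[48;2;253;219;37m🬋[38;2;129;33;83m[48;2;253;220;37m🬍[38;2;40;9;51m[48;2;253;221;38m🬎[38;2;73;18;61m[48;2;239;174;45m🬍[38;2;39;9;50m[48;2;253;221;38m🬎[0m
</frame>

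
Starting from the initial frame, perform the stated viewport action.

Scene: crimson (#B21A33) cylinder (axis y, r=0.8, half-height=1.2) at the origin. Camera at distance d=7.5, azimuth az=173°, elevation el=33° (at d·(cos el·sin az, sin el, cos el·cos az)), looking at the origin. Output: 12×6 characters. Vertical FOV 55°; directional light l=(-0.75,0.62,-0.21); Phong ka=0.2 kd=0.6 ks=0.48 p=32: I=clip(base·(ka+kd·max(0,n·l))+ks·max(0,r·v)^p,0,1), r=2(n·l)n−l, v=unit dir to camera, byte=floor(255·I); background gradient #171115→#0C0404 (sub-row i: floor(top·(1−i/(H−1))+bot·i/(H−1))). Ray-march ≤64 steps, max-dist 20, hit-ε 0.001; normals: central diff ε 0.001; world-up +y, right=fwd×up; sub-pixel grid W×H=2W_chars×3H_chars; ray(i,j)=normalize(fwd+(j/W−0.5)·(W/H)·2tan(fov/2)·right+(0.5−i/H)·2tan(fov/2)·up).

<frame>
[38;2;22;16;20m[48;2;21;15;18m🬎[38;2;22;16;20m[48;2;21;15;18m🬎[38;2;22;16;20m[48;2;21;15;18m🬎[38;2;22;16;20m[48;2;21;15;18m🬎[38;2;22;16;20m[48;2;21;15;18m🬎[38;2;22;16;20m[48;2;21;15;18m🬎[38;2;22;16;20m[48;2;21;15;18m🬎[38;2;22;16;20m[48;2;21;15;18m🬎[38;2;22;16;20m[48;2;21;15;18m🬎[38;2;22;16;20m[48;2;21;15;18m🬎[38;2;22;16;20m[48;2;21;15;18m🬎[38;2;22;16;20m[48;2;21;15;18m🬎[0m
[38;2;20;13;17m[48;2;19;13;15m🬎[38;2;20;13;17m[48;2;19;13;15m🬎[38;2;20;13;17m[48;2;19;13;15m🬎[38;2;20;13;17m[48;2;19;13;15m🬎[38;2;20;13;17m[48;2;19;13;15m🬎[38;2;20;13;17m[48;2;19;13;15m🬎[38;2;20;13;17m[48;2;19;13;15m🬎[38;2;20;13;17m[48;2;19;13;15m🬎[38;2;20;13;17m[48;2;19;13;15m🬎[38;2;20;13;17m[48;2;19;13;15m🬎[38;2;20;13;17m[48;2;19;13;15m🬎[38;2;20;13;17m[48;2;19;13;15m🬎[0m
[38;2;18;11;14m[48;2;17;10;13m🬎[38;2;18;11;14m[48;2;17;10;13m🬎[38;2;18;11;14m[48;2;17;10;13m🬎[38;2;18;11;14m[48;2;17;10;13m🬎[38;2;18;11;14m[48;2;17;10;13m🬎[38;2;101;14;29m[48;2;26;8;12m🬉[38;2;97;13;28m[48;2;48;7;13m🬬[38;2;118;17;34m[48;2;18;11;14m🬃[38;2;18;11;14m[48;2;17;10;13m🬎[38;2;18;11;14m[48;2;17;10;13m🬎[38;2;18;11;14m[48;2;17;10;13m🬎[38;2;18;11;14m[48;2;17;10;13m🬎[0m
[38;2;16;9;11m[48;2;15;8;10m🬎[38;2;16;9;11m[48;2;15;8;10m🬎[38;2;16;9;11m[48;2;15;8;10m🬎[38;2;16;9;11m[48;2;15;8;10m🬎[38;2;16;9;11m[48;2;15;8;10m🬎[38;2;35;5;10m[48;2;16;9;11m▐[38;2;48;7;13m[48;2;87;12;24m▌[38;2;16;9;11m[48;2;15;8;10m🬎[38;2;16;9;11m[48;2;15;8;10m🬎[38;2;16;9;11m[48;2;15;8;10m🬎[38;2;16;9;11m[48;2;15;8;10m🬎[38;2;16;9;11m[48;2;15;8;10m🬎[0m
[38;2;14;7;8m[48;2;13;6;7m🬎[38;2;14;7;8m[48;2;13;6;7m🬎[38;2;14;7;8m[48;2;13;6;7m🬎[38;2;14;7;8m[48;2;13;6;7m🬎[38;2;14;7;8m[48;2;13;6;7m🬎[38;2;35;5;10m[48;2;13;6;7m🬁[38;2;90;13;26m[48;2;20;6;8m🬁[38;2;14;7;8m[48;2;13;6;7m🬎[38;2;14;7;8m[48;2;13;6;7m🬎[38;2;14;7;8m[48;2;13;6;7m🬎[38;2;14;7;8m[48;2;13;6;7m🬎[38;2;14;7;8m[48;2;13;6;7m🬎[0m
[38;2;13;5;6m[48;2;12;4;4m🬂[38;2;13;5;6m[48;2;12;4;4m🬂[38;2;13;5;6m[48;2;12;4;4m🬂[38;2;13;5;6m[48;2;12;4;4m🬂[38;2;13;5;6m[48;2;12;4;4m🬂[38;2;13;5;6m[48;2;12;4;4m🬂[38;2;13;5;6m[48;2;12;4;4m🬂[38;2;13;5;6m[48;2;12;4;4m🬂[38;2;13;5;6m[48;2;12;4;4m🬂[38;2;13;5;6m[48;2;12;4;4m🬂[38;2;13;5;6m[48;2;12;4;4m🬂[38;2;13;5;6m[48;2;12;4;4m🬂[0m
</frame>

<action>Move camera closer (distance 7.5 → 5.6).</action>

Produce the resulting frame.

<frame>
[38;2;22;16;20m[48;2;21;15;18m🬎[38;2;22;16;20m[48;2;21;15;18m🬎[38;2;22;16;20m[48;2;21;15;18m🬎[38;2;22;16;20m[48;2;21;15;18m🬎[38;2;22;16;20m[48;2;21;15;18m🬎[38;2;22;16;20m[48;2;21;15;18m🬎[38;2;22;16;20m[48;2;21;15;18m🬎[38;2;22;16;20m[48;2;21;15;18m🬎[38;2;22;16;20m[48;2;21;15;18m🬎[38;2;22;16;20m[48;2;21;15;18m🬎[38;2;22;16;20m[48;2;21;15;18m🬎[38;2;22;16;20m[48;2;21;15;18m🬎[0m
[38;2;20;13;17m[48;2;19;13;15m🬎[38;2;20;13;17m[48;2;19;13;15m🬎[38;2;20;13;17m[48;2;19;13;15m🬎[38;2;20;13;17m[48;2;19;13;15m🬎[38;2;20;13;17m[48;2;19;13;15m🬎[38;2;20;13;17m[48;2;101;14;29m🬎[38;2;20;13;17m[48;2;101;14;29m🬎[38;2;101;14;29m[48;2;20;13;17m🬏[38;2;20;13;17m[48;2;19;13;15m🬎[38;2;20;13;17m[48;2;19;13;15m🬎[38;2;20;13;17m[48;2;19;13;15m🬎[38;2;20;13;17m[48;2;19;13;15m🬎[0m
[38;2;18;11;14m[48;2;17;10;13m🬎[38;2;18;11;14m[48;2;17;10;13m🬎[38;2;18;11;14m[48;2;17;10;13m🬎[38;2;18;11;14m[48;2;17;10;13m🬎[38;2;18;11;14m[48;2;17;10;13m🬎[38;2;101;14;29m[48;2;35;5;10m🬂[38;2;101;14;29m[48;2;60;8;17m🬂[38;2;99;14;28m[48;2;18;11;14m▌[38;2;18;11;14m[48;2;17;10;13m🬎[38;2;18;11;14m[48;2;17;10;13m🬎[38;2;18;11;14m[48;2;17;10;13m🬎[38;2;18;11;14m[48;2;17;10;13m🬎[0m
[38;2;16;9;11m[48;2;15;8;10m🬎[38;2;16;9;11m[48;2;15;8;10m🬎[38;2;16;9;11m[48;2;15;8;10m🬎[38;2;16;9;11m[48;2;15;8;10m🬎[38;2;16;9;11m[48;2;15;8;10m🬎[38;2;35;5;10m[48;2;35;5;10m [38;2;48;7;13m[48;2;76;11;21m▌[38;2;104;15;29m[48;2;16;9;11m▌[38;2;16;9;11m[48;2;15;8;10m🬎[38;2;16;9;11m[48;2;15;8;10m🬎[38;2;16;9;11m[48;2;15;8;10m🬎[38;2;16;9;11m[48;2;15;8;10m🬎[0m
[38;2;14;7;8m[48;2;13;6;7m🬎[38;2;14;7;8m[48;2;13;6;7m🬎[38;2;14;7;8m[48;2;13;6;7m🬎[38;2;14;7;8m[48;2;13;6;7m🬎[38;2;14;7;8m[48;2;13;6;7m🬎[38;2;35;5;10m[48;2;13;6;7m🬊[38;2;63;9;17m[48;2;13;6;7m🬎[38;2;110;16;31m[48;2;13;6;7m🬀[38;2;14;7;8m[48;2;13;6;7m🬎[38;2;14;7;8m[48;2;13;6;7m🬎[38;2;14;7;8m[48;2;13;6;7m🬎[38;2;14;7;8m[48;2;13;6;7m🬎[0m
[38;2;13;5;6m[48;2;12;4;4m🬂[38;2;13;5;6m[48;2;12;4;4m🬂[38;2;13;5;6m[48;2;12;4;4m🬂[38;2;13;5;6m[48;2;12;4;4m🬂[38;2;13;5;6m[48;2;12;4;4m🬂[38;2;13;5;6m[48;2;12;4;4m🬂[38;2;13;5;6m[48;2;12;4;4m🬂[38;2;13;5;6m[48;2;12;4;4m🬂[38;2;13;5;6m[48;2;12;4;4m🬂[38;2;13;5;6m[48;2;12;4;4m🬂[38;2;13;5;6m[48;2;12;4;4m🬂[38;2;13;5;6m[48;2;12;4;4m🬂[0m
</frame>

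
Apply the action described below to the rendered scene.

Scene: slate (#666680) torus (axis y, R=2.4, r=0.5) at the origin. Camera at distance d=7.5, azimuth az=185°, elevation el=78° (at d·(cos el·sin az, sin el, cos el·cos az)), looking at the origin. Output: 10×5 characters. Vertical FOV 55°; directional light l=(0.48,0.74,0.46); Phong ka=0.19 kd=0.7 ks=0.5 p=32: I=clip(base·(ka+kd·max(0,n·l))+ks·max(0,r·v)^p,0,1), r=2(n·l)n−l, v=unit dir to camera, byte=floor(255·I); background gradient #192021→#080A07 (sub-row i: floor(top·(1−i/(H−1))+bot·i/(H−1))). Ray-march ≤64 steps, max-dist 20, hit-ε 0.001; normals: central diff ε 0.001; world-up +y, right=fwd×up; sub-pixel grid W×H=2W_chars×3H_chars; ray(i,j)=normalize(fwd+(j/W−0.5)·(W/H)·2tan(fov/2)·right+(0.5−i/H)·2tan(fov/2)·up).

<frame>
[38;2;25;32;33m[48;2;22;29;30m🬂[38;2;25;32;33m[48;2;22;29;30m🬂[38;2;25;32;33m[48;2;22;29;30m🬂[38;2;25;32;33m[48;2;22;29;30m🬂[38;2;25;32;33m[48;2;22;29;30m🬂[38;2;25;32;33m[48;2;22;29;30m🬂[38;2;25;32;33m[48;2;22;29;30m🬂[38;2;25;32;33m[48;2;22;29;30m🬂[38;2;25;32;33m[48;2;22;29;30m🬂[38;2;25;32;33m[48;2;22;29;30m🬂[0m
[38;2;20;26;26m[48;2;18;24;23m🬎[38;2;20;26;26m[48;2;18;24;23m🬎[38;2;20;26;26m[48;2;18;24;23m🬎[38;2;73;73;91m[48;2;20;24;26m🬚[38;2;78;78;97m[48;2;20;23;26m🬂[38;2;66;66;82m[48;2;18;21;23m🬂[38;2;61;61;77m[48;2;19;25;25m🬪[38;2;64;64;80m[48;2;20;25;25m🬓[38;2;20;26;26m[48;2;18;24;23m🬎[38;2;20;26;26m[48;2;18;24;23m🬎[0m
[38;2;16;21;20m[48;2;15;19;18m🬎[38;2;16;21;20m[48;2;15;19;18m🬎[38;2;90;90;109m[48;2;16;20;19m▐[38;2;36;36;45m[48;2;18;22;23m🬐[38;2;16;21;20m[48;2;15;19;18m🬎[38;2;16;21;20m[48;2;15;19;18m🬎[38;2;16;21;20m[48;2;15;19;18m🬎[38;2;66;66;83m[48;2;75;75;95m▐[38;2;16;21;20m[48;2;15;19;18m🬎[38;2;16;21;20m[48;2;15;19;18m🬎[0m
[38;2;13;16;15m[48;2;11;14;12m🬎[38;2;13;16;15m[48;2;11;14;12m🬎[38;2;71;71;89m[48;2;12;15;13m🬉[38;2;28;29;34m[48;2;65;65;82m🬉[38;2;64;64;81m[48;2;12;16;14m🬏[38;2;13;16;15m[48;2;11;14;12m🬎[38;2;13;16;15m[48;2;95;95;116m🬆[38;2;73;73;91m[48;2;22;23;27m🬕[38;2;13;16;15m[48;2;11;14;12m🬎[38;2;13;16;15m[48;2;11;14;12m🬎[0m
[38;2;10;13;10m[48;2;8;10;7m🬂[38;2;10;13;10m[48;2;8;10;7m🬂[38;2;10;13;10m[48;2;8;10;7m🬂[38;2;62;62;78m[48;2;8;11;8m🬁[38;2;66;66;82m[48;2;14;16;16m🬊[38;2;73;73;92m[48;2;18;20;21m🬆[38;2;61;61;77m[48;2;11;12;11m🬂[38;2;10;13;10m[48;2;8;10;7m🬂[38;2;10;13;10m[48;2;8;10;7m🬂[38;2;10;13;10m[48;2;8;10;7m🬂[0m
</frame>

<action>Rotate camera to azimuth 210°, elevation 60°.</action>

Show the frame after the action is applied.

<frame>
[38;2;25;32;33m[48;2;22;29;30m🬂[38;2;25;32;33m[48;2;22;29;30m🬂[38;2;25;32;33m[48;2;22;29;30m🬂[38;2;25;32;33m[48;2;22;29;30m🬂[38;2;25;32;33m[48;2;22;29;30m🬂[38;2;25;32;33m[48;2;22;29;30m🬂[38;2;25;32;33m[48;2;22;29;30m🬂[38;2;25;32;33m[48;2;22;29;30m🬂[38;2;25;32;33m[48;2;22;29;30m🬂[38;2;25;32;33m[48;2;22;29;30m🬂[0m
[38;2;20;26;26m[48;2;18;24;23m🬎[38;2;20;26;26m[48;2;18;24;23m🬎[38;2;20;26;26m[48;2;18;24;23m🬎[38;2;25;29;31m[48;2;89;89;110m🬥[38;2;62;62;77m[48;2;23;25;29m🬃[38;2;35;35;44m[48;2;19;24;25m🬋[38;2;66;66;82m[48;2;20;24;26m🬩[38;2;73;73;92m[48;2;20;25;25m🬏[38;2;20;26;26m[48;2;18;24;23m🬎[38;2;20;26;26m[48;2;18;24;23m🬎[0m
[38;2;16;21;20m[48;2;15;19;18m🬎[38;2;16;21;20m[48;2;15;19;18m🬎[38;2;16;20;19m[48;2;87;87;106m▌[38;2;47;47;60m[48;2;16;19;20m▌[38;2;16;21;20m[48;2;15;19;18m🬎[38;2;16;21;20m[48;2;15;19;18m🬎[38;2;18;20;22m[48;2;15;20;19m🬂[38;2;62;62;77m[48;2;69;69;87m🬅[38;2;16;21;20m[48;2;15;19;18m🬎[38;2;16;21;20m[48;2;15;19;18m🬎[0m
[38;2;13;16;15m[48;2;11;14;12m🬎[38;2;13;16;15m[48;2;11;14;12m🬎[38;2;61;61;77m[48;2;12;15;13m🬉[38;2;35;36;43m[48;2;90;90;109m🬑[38;2;13;16;15m[48;2;82;82;103m🬎[38;2;12;16;14m[48;2;87;87;109m🬝[38;2;13;16;15m[48;2;85;85;106m🬆[38;2;79;79;98m[48;2;33;34;42m🬆[38;2;13;16;15m[48;2;11;14;12m🬎[38;2;13;16;15m[48;2;11;14;12m🬎[0m
[38;2;10;13;10m[48;2;8;10;7m🬂[38;2;10;13;10m[48;2;8;10;7m🬂[38;2;10;13;10m[48;2;8;10;7m🬂[38;2;42;42;53m[48;2;10;12;10m🬁[38;2;63;63;80m[48;2;13;14;15m🬂[38;2;70;70;88m[48;2;14;15;16m🬂[38;2;46;46;58m[48;2;11;12;11m🬂[38;2;19;19;24m[48;2;8;11;8m🬀[38;2;10;13;10m[48;2;8;10;7m🬂[38;2;10;13;10m[48;2;8;10;7m🬂[0m
</frame>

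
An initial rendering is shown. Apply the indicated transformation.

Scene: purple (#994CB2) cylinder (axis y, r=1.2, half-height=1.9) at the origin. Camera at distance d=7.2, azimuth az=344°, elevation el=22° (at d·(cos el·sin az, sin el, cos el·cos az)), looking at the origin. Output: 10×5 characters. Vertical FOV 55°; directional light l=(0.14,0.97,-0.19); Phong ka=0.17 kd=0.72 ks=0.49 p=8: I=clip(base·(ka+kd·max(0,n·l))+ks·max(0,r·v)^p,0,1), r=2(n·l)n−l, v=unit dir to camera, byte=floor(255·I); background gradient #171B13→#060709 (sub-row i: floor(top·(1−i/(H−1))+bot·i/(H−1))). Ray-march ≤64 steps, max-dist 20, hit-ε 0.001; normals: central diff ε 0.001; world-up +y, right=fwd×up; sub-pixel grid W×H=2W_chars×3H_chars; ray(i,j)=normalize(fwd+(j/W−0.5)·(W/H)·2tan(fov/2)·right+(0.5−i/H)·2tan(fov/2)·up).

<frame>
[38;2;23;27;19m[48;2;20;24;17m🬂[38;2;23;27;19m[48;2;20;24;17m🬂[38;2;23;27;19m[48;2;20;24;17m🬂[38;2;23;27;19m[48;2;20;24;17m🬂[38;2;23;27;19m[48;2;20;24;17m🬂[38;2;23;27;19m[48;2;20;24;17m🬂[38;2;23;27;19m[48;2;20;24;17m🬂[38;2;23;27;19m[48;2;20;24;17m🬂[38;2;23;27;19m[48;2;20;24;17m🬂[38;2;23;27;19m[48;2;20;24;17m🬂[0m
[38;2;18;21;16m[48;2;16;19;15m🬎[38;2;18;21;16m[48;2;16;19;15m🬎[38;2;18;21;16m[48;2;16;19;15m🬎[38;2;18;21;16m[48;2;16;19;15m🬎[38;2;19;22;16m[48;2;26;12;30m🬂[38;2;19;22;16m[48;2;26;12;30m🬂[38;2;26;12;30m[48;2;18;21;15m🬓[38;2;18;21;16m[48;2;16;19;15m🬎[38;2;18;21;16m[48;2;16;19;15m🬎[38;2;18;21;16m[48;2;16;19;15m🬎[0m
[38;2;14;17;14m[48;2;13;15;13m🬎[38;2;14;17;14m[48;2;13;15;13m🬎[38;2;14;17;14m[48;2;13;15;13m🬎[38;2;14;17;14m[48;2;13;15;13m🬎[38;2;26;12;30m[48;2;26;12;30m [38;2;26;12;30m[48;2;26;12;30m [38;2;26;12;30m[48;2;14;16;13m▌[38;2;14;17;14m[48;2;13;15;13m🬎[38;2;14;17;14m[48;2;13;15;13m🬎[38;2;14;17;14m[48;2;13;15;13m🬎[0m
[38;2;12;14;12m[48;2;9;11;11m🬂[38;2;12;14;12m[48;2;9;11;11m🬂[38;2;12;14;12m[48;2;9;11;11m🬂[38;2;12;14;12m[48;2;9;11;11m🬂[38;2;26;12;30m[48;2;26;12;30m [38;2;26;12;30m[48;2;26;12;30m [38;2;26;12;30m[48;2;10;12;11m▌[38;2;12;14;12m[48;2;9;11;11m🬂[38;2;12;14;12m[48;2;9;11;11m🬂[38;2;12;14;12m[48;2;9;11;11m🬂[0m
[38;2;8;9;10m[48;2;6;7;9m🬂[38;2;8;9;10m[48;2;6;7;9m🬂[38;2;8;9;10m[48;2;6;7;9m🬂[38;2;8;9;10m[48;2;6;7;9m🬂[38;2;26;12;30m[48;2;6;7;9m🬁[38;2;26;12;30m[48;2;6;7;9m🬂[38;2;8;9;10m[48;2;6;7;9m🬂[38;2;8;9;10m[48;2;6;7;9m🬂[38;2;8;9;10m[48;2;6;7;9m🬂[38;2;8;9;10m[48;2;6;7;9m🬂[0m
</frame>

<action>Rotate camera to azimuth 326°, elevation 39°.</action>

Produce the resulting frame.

<frame>
[38;2;23;27;19m[48;2;20;24;17m🬂[38;2;23;27;19m[48;2;20;24;17m🬂[38;2;23;27;19m[48;2;20;24;17m🬂[38;2;23;27;19m[48;2;20;24;17m🬂[38;2;23;27;19m[48;2;20;24;17m🬂[38;2;23;27;19m[48;2;20;24;17m🬂[38;2;23;27;19m[48;2;20;24;17m🬂[38;2;23;27;19m[48;2;20;24;17m🬂[38;2;23;27;19m[48;2;20;24;17m🬂[38;2;23;27;19m[48;2;20;24;17m🬂[0m
[38;2;18;21;16m[48;2;16;19;15m🬎[38;2;18;21;16m[48;2;16;19;15m🬎[38;2;18;21;16m[48;2;16;19;15m🬎[38;2;18;21;16m[48;2;16;19;15m🬎[38;2;19;22;16m[48;2;135;69;157m🬀[38;2;134;68;156m[48;2;138;71;160m🬎[38;2;136;69;158m[48;2;18;21;15m🬓[38;2;18;21;16m[48;2;16;19;15m🬎[38;2;18;21;16m[48;2;16;19;15m🬎[38;2;18;21;16m[48;2;16;19;15m🬎[0m
[38;2;14;17;14m[48;2;13;15;13m🬎[38;2;14;17;14m[48;2;13;15;13m🬎[38;2;14;17;14m[48;2;13;15;13m🬎[38;2;14;17;14m[48;2;13;15;13m🬎[38;2;26;12;30m[48;2;26;12;30m [38;2;26;12;30m[48;2;26;12;30m [38;2;26;12;30m[48;2;14;16;13m▌[38;2;14;17;14m[48;2;13;15;13m🬎[38;2;14;17;14m[48;2;13;15;13m🬎[38;2;14;17;14m[48;2;13;15;13m🬎[0m
[38;2;12;14;12m[48;2;9;11;11m🬂[38;2;12;14;12m[48;2;9;11;11m🬂[38;2;12;14;12m[48;2;9;11;11m🬂[38;2;12;14;12m[48;2;9;11;11m🬂[38;2;26;12;30m[48;2;9;11;11m🬬[38;2;26;12;30m[48;2;26;12;30m [38;2;26;12;30m[48;2;10;12;11m🬄[38;2;12;14;12m[48;2;9;11;11m🬂[38;2;12;14;12m[48;2;9;11;11m🬂[38;2;12;14;12m[48;2;9;11;11m🬂[0m
[38;2;8;9;10m[48;2;6;7;9m🬂[38;2;8;9;10m[48;2;6;7;9m🬂[38;2;8;9;10m[48;2;6;7;9m🬂[38;2;8;9;10m[48;2;6;7;9m🬂[38;2;8;9;10m[48;2;6;7;9m🬂[38;2;8;9;10m[48;2;6;7;9m🬂[38;2;8;9;10m[48;2;6;7;9m🬂[38;2;8;9;10m[48;2;6;7;9m🬂[38;2;8;9;10m[48;2;6;7;9m🬂[38;2;8;9;10m[48;2;6;7;9m🬂[0m
</frame>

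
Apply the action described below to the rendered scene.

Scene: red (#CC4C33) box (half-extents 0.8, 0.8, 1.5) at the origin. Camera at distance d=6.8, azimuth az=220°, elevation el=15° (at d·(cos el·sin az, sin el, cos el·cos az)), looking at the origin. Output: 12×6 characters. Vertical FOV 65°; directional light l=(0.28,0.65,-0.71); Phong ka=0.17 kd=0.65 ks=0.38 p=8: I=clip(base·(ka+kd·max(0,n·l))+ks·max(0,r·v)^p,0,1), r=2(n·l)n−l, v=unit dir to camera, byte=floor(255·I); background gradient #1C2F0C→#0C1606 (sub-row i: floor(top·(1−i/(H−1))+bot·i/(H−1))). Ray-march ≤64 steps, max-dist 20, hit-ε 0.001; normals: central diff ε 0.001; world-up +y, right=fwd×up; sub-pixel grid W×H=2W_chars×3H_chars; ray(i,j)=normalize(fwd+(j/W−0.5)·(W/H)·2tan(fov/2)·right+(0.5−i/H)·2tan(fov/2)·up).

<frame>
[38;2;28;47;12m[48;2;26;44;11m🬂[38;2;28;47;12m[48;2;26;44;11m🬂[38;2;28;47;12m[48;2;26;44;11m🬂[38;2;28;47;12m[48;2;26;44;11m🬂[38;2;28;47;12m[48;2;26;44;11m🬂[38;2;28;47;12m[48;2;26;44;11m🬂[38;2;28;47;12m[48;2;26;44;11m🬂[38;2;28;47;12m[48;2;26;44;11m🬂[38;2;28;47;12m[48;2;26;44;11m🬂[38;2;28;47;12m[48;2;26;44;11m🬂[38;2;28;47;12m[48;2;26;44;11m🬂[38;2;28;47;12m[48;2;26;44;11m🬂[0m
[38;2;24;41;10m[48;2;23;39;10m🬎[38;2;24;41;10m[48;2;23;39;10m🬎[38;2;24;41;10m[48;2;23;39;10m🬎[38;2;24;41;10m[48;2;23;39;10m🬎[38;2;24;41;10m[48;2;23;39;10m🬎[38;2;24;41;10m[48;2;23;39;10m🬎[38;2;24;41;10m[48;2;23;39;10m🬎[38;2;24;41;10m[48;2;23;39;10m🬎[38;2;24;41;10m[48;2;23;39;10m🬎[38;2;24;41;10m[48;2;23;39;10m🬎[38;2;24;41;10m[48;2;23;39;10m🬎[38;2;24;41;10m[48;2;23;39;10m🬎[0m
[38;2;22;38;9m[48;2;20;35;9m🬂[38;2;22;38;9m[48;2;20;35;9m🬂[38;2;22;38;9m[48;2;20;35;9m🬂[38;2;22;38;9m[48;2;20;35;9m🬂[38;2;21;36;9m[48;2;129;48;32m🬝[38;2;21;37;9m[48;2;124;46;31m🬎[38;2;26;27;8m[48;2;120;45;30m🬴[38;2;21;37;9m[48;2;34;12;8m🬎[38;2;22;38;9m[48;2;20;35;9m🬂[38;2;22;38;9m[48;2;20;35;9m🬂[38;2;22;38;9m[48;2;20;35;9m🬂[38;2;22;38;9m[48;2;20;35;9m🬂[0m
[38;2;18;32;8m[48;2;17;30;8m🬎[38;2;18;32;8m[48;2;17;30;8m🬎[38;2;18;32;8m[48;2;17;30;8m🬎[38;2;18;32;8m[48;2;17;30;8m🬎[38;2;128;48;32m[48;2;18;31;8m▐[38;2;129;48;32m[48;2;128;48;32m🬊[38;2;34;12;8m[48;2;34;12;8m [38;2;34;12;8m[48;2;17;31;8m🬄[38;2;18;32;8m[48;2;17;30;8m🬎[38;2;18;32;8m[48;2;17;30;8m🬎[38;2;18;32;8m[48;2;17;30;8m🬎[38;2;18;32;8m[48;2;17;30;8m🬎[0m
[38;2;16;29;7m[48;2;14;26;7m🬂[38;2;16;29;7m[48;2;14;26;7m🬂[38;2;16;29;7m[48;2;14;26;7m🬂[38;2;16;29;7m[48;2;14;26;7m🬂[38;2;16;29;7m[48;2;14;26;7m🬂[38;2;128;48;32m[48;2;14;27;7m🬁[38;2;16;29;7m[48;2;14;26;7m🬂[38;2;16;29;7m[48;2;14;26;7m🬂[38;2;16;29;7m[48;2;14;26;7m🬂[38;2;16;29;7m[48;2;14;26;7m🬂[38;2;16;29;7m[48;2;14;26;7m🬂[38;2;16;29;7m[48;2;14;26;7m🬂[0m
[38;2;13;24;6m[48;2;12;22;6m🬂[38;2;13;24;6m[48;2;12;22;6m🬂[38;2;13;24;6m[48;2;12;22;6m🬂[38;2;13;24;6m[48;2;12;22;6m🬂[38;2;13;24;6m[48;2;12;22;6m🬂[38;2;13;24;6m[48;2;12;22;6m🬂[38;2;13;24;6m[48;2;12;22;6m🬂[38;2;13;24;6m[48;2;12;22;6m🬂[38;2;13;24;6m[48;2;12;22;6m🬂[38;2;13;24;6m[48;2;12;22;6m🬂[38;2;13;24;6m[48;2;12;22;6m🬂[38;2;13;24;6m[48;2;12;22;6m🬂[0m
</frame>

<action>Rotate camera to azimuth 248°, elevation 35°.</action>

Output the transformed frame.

<frame>
[38;2;28;47;12m[48;2;26;44;11m🬂[38;2;28;47;12m[48;2;26;44;11m🬂[38;2;28;47;12m[48;2;26;44;11m🬂[38;2;28;47;12m[48;2;26;44;11m🬂[38;2;28;47;12m[48;2;26;44;11m🬂[38;2;28;47;12m[48;2;26;44;11m🬂[38;2;28;47;12m[48;2;26;44;11m🬂[38;2;28;47;12m[48;2;26;44;11m🬂[38;2;28;47;12m[48;2;26;44;11m🬂[38;2;28;47;12m[48;2;26;44;11m🬂[38;2;28;47;12m[48;2;26;44;11m🬂[38;2;28;47;12m[48;2;26;44;11m🬂[0m
[38;2;24;41;10m[48;2;23;39;10m🬎[38;2;24;41;10m[48;2;23;39;10m🬎[38;2;24;41;10m[48;2;23;39;10m🬎[38;2;24;41;10m[48;2;23;39;10m🬎[38;2;24;41;10m[48;2;23;39;10m🬎[38;2;24;41;10m[48;2;23;39;10m🬎[38;2;24;41;10m[48;2;23;39;10m🬎[38;2;24;41;10m[48;2;23;39;10m🬎[38;2;24;41;10m[48;2;23;39;10m🬎[38;2;24;41;10m[48;2;23;39;10m🬎[38;2;24;41;10m[48;2;23;39;10m🬎[38;2;24;41;10m[48;2;23;39;10m🬎[0m
[38;2;22;38;9m[48;2;20;35;9m🬂[38;2;22;38;9m[48;2;20;35;9m🬂[38;2;22;38;9m[48;2;20;35;9m🬂[38;2;22;38;9m[48;2;20;35;9m🬂[38;2;21;36;9m[48;2;121;45;30m🬝[38;2;21;37;9m[48;2;120;45;30m🬆[38;2;22;38;9m[48;2;120;45;30m🬂[38;2;120;45;30m[48;2;24;31;8m🬓[38;2;22;38;9m[48;2;20;35;9m🬂[38;2;22;38;9m[48;2;20;35;9m🬂[38;2;22;38;9m[48;2;20;35;9m🬂[38;2;22;38;9m[48;2;20;35;9m🬂[0m
[38;2;18;32;8m[48;2;17;30;8m🬎[38;2;18;32;8m[48;2;17;30;8m🬎[38;2;18;32;8m[48;2;17;30;8m🬎[38;2;18;32;8m[48;2;17;30;8m🬎[38;2;124;46;31m[48;2;17;31;8m🬉[38;2;121;45;30m[48;2;34;12;8m🬀[38;2;34;12;8m[48;2;34;12;8m [38;2;34;12;8m[48;2;17;30;8m🬎[38;2;18;32;8m[48;2;17;30;8m🬎[38;2;18;32;8m[48;2;17;30;8m🬎[38;2;18;32;8m[48;2;17;30;8m🬎[38;2;18;32;8m[48;2;17;30;8m🬎[0m
[38;2;16;29;7m[48;2;14;26;7m🬂[38;2;16;29;7m[48;2;14;26;7m🬂[38;2;16;29;7m[48;2;14;26;7m🬂[38;2;16;29;7m[48;2;14;26;7m🬂[38;2;16;29;7m[48;2;14;26;7m🬂[38;2;34;12;8m[48;2;14;27;7m🬀[38;2;16;29;7m[48;2;14;26;7m🬂[38;2;16;29;7m[48;2;14;26;7m🬂[38;2;16;29;7m[48;2;14;26;7m🬂[38;2;16;29;7m[48;2;14;26;7m🬂[38;2;16;29;7m[48;2;14;26;7m🬂[38;2;16;29;7m[48;2;14;26;7m🬂[0m
[38;2;13;24;6m[48;2;12;22;6m🬂[38;2;13;24;6m[48;2;12;22;6m🬂[38;2;13;24;6m[48;2;12;22;6m🬂[38;2;13;24;6m[48;2;12;22;6m🬂[38;2;13;24;6m[48;2;12;22;6m🬂[38;2;13;24;6m[48;2;12;22;6m🬂[38;2;13;24;6m[48;2;12;22;6m🬂[38;2;13;24;6m[48;2;12;22;6m🬂[38;2;13;24;6m[48;2;12;22;6m🬂[38;2;13;24;6m[48;2;12;22;6m🬂[38;2;13;24;6m[48;2;12;22;6m🬂[38;2;13;24;6m[48;2;12;22;6m🬂[0m
</frame>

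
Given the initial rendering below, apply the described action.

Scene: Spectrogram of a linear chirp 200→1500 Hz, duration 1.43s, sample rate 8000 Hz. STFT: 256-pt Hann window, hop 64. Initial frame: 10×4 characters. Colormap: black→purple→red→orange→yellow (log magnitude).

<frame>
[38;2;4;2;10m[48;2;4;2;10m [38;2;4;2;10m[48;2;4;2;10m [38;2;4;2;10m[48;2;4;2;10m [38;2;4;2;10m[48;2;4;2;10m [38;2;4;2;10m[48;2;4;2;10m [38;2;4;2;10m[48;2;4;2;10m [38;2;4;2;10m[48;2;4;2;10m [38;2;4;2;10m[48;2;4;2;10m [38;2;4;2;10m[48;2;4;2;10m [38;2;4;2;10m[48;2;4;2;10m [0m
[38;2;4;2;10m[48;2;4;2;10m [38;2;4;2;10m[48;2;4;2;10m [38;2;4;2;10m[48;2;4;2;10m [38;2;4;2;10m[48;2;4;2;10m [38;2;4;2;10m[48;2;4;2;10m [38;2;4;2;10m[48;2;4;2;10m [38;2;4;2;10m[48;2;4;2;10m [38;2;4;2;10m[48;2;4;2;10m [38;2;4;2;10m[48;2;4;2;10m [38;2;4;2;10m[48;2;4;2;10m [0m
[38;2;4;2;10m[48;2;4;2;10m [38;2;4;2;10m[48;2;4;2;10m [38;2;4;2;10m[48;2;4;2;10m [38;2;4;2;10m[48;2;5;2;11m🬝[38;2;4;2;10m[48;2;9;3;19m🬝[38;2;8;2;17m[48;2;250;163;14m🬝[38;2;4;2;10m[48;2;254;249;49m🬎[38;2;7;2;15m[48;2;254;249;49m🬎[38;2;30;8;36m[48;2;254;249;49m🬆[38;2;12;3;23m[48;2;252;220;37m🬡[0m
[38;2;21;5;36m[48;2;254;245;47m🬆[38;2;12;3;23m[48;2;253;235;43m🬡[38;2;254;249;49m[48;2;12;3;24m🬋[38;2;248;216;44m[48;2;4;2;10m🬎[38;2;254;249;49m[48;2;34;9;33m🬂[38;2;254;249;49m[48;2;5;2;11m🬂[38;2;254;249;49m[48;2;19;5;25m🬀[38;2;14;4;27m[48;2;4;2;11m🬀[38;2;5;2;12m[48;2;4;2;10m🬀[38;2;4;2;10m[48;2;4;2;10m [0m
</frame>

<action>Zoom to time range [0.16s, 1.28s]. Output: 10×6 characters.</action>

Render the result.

<frame>
[38;2;4;2;10m[48;2;4;2;10m [38;2;4;2;10m[48;2;4;2;10m [38;2;4;2;10m[48;2;4;2;10m [38;2;4;2;10m[48;2;4;2;10m [38;2;4;2;10m[48;2;4;2;10m [38;2;4;2;10m[48;2;4;2;10m [38;2;4;2;10m[48;2;4;2;10m [38;2;4;2;10m[48;2;4;2;10m [38;2;4;2;10m[48;2;4;2;10m [38;2;4;2;10m[48;2;4;2;10m [0m
[38;2;4;2;10m[48;2;4;2;10m [38;2;4;2;10m[48;2;4;2;10m [38;2;4;2;10m[48;2;4;2;10m [38;2;4;2;10m[48;2;4;2;10m [38;2;4;2;10m[48;2;4;2;10m [38;2;4;2;10m[48;2;4;2;10m [38;2;4;2;10m[48;2;4;2;10m [38;2;4;2;10m[48;2;4;2;10m [38;2;4;2;10m[48;2;4;2;10m [38;2;4;2;10m[48;2;4;2;10m [0m
[38;2;4;2;10m[48;2;4;2;10m [38;2;4;2;10m[48;2;4;2;10m [38;2;4;2;10m[48;2;4;2;10m [38;2;4;2;10m[48;2;4;2;10m [38;2;4;2;10m[48;2;4;2;10m [38;2;4;2;10m[48;2;4;2;10m [38;2;4;2;10m[48;2;4;2;10m [38;2;4;2;10m[48;2;4;2;10m [38;2;4;2;10m[48;2;4;2;10m [38;2;4;2;10m[48;2;4;2;10m [0m
[38;2;4;2;10m[48;2;4;2;10m [38;2;4;2;10m[48;2;4;2;10m [38;2;4;2;10m[48;2;4;2;10m [38;2;4;2;10m[48;2;4;2;10m [38;2;4;2;10m[48;2;4;2;10m [38;2;4;2;10m[48;2;4;2;10m [38;2;4;2;10m[48;2;5;2;11m🬝[38;2;4;2;10m[48;2;7;2;15m🬝[38;2;5;2;12m[48;2;25;6;46m🬝[38;2;4;2;11m[48;2;225;150;64m🬎[0m
[38;2;4;2;10m[48;2;5;2;13m🬝[38;2;4;2;11m[48;2;14;4;27m🬝[38;2;10;3;20m[48;2;233;119;32m🬝[38;2;5;2;13m[48;2;254;249;49m🬎[38;2;39;10;37m[48;2;254;249;49m🬎[38;2;6;2;14m[48;2;253;237;44m🬂[38;2;36;9;56m[48;2;254;249;49m🬰[38;2;253;233;42m[48;2;7;2;15m🬎[38;2;237;186;57m[48;2;11;3;22m🬆[38;2;254;249;49m[48;2;6;2;13m🬂[0m
[38;2;253;239;45m[48;2;32;8;43m🬍[38;2;254;243;46m[48;2;31;8;37m🬆[38;2;254;249;49m[48;2;8;2;17m🬂[38;2;241;178;44m[48;2;4;2;11m🬂[38;2;25;6;46m[48;2;5;2;12m🬀[38;2;7;2;15m[48;2;4;2;10m🬀[38;2;4;2;11m[48;2;4;2;10m🬂[38;2;4;2;10m[48;2;4;2;10m [38;2;4;2;10m[48;2;4;2;10m [38;2;4;2;10m[48;2;4;2;10m [0m
</frame>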